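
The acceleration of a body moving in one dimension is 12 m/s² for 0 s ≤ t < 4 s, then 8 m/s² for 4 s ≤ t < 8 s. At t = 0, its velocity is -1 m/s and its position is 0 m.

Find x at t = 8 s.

On each constant-a segment, Δv = aΔt and Δx = v₀Δt + ½aΔt²; chain segment to segment.
0–4 s: v starts -1 m/s; Δx = -1·4 + ½·12·4² = 92 m; v ends 47 m/s.
4–8 s: v starts 47 m/s; Δx = 47·4 + ½·8·4² = 252 m; v ends 79 m/s.
x(8) = 0 + Σ Δx = 344 m.

344 m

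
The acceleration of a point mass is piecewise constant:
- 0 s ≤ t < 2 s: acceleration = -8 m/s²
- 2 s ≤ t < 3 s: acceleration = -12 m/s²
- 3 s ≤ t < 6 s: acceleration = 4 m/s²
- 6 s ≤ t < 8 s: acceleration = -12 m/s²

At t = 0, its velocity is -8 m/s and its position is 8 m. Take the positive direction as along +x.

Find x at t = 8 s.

On each constant-a segment, Δv = aΔt and Δx = v₀Δt + ½aΔt²; chain segment to segment.
0–2 s: v starts -8 m/s; Δx = -8·2 + ½·-8·2² = -32 m; v ends -24 m/s.
2–3 s: v starts -24 m/s; Δx = -24·1 + ½·-12·1² = -30 m; v ends -36 m/s.
3–6 s: v starts -36 m/s; Δx = -36·3 + ½·4·3² = -90 m; v ends -24 m/s.
6–8 s: v starts -24 m/s; Δx = -24·2 + ½·-12·2² = -72 m; v ends -48 m/s.
x(8) = 8 + Σ Δx = -216 m.

-216 m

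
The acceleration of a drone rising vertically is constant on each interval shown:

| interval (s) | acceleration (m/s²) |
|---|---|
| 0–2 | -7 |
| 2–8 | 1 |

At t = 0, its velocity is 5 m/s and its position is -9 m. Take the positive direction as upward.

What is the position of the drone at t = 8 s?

-49 m

On each constant-a segment, Δv = aΔt and Δx = v₀Δt + ½aΔt²; chain segment to segment.
0–2 s: v starts 5 m/s; Δx = 5·2 + ½·-7·2² = -4 m; v ends -9 m/s.
2–8 s: v starts -9 m/s; Δx = -9·6 + ½·1·6² = -36 m; v ends -3 m/s.
x(8) = -9 + Σ Δx = -49 m.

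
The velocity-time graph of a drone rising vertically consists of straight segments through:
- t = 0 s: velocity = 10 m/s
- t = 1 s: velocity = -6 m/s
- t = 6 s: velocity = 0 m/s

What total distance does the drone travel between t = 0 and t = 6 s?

19.25 m

Distance (not displacement) is the total path length: add the absolute areas under v-t.
0–1 s: v = 0 at t = 0.625 s; triangle areas 3.125 + 1.125 = 4.25 m
1–6 s: |½(-6 + 0)(5)| = 15 m
Total distance = 19.25 m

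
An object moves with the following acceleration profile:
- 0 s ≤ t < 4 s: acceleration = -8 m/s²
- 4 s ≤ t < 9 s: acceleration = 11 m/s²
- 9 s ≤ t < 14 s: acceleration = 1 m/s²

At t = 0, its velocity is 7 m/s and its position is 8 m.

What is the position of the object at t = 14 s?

On each constant-a segment, Δv = aΔt and Δx = v₀Δt + ½aΔt²; chain segment to segment.
0–4 s: v starts 7 m/s; Δx = 7·4 + ½·-8·4² = -36 m; v ends -25 m/s.
4–9 s: v starts -25 m/s; Δx = -25·5 + ½·11·5² = 12.5 m; v ends 30 m/s.
9–14 s: v starts 30 m/s; Δx = 30·5 + ½·1·5² = 162.5 m; v ends 35 m/s.
x(14) = 8 + Σ Δx = 147 m.

147 m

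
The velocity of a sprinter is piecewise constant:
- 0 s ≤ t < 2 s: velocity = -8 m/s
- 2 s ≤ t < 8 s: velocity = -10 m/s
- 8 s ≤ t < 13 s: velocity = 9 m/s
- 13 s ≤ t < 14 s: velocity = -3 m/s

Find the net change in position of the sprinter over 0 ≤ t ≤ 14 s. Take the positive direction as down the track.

Net displacement equals the area under the velocity-time graph (areas below the axis count negative).
0–2 s: -8 × 2 = -16 m
2–8 s: -10 × 6 = -60 m
8–13 s: 9 × 5 = 45 m
13–14 s: -3 × 1 = -3 m
Net displacement = -34 m

-34 m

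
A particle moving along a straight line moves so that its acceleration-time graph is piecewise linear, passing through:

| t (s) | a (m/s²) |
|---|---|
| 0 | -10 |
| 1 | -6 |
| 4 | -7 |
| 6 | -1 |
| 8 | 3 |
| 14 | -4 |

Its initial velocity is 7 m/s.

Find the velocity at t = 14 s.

Δv equals the area under the a-t graph; then v = v₀ + Δv.
0–1 s: ½(-10 + -6)(1) = -8 m/s
1–4 s: ½(-6 + -7)(3) = -19.5 m/s
4–6 s: ½(-7 + -1)(2) = -8 m/s
6–8 s: ½(-1 + 3)(2) = 2 m/s
8–14 s: ½(3 + -4)(6) = -3 m/s
Δv = -36.5 m/s, so v(14) = 7 + (-36.5) = -29.5 m/s.

-29.5 m/s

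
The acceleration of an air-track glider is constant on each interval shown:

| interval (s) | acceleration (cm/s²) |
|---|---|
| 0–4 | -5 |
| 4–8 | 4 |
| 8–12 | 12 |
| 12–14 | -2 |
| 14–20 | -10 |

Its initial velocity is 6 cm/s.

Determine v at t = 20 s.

-14 cm/s

Δv equals the area under the a-t graph; then v = v₀ + Δv.
0–4 s: -5 × 4 = -20 cm/s
4–8 s: 4 × 4 = 16 cm/s
8–12 s: 12 × 4 = 48 cm/s
12–14 s: -2 × 2 = -4 cm/s
14–20 s: -10 × 6 = -60 cm/s
Δv = -20 cm/s, so v(20) = 6 + (-20) = -14 cm/s.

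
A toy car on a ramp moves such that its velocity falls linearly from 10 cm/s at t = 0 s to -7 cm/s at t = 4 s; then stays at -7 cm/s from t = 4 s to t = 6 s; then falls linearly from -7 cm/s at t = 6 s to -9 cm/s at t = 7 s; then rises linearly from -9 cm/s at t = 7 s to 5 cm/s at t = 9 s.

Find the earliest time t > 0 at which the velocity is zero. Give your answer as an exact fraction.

t = 40/17 s

v changes sign on 0–4 s (from 10 to -7); the graph is linear there, so v = 0 at t = 0 + (-10)·(4 − 0)/(-7 − 10) = 40/17 s.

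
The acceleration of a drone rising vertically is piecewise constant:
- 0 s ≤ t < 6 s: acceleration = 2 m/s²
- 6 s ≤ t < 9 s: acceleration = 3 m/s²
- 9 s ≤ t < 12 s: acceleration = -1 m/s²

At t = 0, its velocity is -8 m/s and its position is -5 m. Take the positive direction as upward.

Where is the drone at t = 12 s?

On each constant-a segment, Δv = aΔt and Δx = v₀Δt + ½aΔt²; chain segment to segment.
0–6 s: v starts -8 m/s; Δx = -8·6 + ½·2·6² = -12 m; v ends 4 m/s.
6–9 s: v starts 4 m/s; Δx = 4·3 + ½·3·3² = 25.5 m; v ends 13 m/s.
9–12 s: v starts 13 m/s; Δx = 13·3 + ½·-1·3² = 34.5 m; v ends 10 m/s.
x(12) = -5 + Σ Δx = 43 m.

43 m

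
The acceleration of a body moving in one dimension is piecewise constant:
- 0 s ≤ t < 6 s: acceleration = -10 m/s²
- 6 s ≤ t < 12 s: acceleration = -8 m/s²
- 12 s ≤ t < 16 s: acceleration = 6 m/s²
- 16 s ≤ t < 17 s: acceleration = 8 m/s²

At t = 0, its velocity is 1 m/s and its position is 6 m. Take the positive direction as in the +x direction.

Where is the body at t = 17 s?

-1125 m

On each constant-a segment, Δv = aΔt and Δx = v₀Δt + ½aΔt²; chain segment to segment.
0–6 s: v starts 1 m/s; Δx = 1·6 + ½·-10·6² = -174 m; v ends -59 m/s.
6–12 s: v starts -59 m/s; Δx = -59·6 + ½·-8·6² = -498 m; v ends -107 m/s.
12–16 s: v starts -107 m/s; Δx = -107·4 + ½·6·4² = -380 m; v ends -83 m/s.
16–17 s: v starts -83 m/s; Δx = -83·1 + ½·8·1² = -79 m; v ends -75 m/s.
x(17) = 6 + Σ Δx = -1125 m.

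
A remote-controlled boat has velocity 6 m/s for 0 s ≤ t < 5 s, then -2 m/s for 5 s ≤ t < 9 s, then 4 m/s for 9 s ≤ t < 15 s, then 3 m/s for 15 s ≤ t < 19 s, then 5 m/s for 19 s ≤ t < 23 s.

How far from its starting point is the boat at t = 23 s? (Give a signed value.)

78 m

Displacement is the signed area under the v-t curve.
0–5 s: 6 × 5 = 30 m
5–9 s: -2 × 4 = -8 m
9–15 s: 4 × 6 = 24 m
15–19 s: 3 × 4 = 12 m
19–23 s: 5 × 4 = 20 m
Net displacement = 78 m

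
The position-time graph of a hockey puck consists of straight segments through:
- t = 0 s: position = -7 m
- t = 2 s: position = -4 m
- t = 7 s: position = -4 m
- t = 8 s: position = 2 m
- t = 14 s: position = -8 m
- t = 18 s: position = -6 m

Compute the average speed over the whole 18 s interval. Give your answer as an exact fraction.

7/6 m/s

Average speed = (total path length)/(elapsed time); on a piecewise-linear x-t graph the path length is Σ|Δx|.
0–2 s: |Δx| = |-4 − -7| = 3 m
2–7 s: |Δx| = |-4 − -4| = 0 m
7–8 s: |Δx| = |2 − -4| = 6 m
8–14 s: |Δx| = |-8 − 2| = 10 m
14–18 s: |Δx| = |-6 − -8| = 2 m
Total path = 21 m; average speed = 21/18 = 7/6 m/s.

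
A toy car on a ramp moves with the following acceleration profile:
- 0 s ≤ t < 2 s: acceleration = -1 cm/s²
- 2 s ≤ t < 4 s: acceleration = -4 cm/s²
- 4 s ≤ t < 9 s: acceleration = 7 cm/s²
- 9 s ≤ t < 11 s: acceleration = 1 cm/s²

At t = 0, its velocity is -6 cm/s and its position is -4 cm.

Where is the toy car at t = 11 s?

5.5 cm

On each constant-a segment, Δv = aΔt and Δx = v₀Δt + ½aΔt²; chain segment to segment.
0–2 s: v starts -6 cm/s; Δx = -6·2 + ½·-1·2² = -14 cm; v ends -8 cm/s.
2–4 s: v starts -8 cm/s; Δx = -8·2 + ½·-4·2² = -24 cm; v ends -16 cm/s.
4–9 s: v starts -16 cm/s; Δx = -16·5 + ½·7·5² = 7.5 cm; v ends 19 cm/s.
9–11 s: v starts 19 cm/s; Δx = 19·2 + ½·1·2² = 40 cm; v ends 21 cm/s.
x(11) = -4 + Σ Δx = 5.5 cm.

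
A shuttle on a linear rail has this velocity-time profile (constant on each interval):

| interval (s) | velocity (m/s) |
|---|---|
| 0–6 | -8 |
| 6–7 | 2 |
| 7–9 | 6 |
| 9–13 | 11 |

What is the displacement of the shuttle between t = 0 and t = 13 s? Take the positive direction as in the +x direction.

Displacement is the signed area under the v-t curve.
0–6 s: -8 × 6 = -48 m
6–7 s: 2 × 1 = 2 m
7–9 s: 6 × 2 = 12 m
9–13 s: 11 × 4 = 44 m
Net displacement = 10 m

10 m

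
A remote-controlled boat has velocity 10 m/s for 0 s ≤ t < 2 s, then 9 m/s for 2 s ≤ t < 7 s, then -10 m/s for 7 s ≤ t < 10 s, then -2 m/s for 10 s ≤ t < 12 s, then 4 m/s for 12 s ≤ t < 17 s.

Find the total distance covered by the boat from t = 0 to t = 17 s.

119 m

Total distance travelled is ∫|v| dt — sum the magnitudes of each area piece.
0–2 s: |10| × 2 = 20 m
2–7 s: |9| × 5 = 45 m
7–10 s: |-10| × 3 = 30 m
10–12 s: |-2| × 2 = 4 m
12–17 s: |4| × 5 = 20 m
Total distance = 119 m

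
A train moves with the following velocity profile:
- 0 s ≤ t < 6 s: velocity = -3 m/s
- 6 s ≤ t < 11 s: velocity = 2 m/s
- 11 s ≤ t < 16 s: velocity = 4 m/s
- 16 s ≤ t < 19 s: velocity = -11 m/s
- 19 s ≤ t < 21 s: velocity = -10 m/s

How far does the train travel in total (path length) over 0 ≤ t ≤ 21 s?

101 m

Total distance travelled is ∫|v| dt — sum the magnitudes of each area piece.
0–6 s: |-3| × 6 = 18 m
6–11 s: |2| × 5 = 10 m
11–16 s: |4| × 5 = 20 m
16–19 s: |-11| × 3 = 33 m
19–21 s: |-10| × 2 = 20 m
Total distance = 101 m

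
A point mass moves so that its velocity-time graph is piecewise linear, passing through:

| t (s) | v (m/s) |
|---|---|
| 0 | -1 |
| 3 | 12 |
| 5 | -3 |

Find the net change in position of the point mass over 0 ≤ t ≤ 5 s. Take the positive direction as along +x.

25.5 m

Net displacement equals the area under the velocity-time graph (areas below the axis count negative).
0–3 s: ½(-1 + 12)(3) = 16.5 m
3–5 s: ½(12 + -3)(2) = 9 m
Net displacement = 25.5 m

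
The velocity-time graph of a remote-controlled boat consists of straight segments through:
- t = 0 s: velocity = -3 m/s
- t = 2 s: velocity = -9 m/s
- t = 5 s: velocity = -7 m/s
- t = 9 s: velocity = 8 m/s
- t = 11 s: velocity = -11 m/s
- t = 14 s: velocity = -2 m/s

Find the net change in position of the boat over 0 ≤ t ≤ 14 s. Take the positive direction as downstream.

Displacement is the signed area under the v-t curve.
0–2 s: ½(-3 + -9)(2) = -12 m
2–5 s: ½(-9 + -7)(3) = -24 m
5–9 s: ½(-7 + 8)(4) = 2 m
9–11 s: ½(8 + -11)(2) = -3 m
11–14 s: ½(-11 + -2)(3) = -19.5 m
Net displacement = -56.5 m

-56.5 m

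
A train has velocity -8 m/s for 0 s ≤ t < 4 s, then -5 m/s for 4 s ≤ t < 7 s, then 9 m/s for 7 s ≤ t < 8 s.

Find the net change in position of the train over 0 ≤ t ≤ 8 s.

-38 m

Displacement is the signed area under the v-t curve.
0–4 s: -8 × 4 = -32 m
4–7 s: -5 × 3 = -15 m
7–8 s: 9 × 1 = 9 m
Net displacement = -38 m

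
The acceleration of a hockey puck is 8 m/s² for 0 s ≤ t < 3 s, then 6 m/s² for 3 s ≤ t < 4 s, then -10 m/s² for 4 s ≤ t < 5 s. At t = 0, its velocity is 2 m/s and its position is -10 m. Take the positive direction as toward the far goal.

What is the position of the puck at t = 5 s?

88 m

On each constant-a segment, Δv = aΔt and Δx = v₀Δt + ½aΔt²; chain segment to segment.
0–3 s: v starts 2 m/s; Δx = 2·3 + ½·8·3² = 42 m; v ends 26 m/s.
3–4 s: v starts 26 m/s; Δx = 26·1 + ½·6·1² = 29 m; v ends 32 m/s.
4–5 s: v starts 32 m/s; Δx = 32·1 + ½·-10·1² = 27 m; v ends 22 m/s.
x(5) = -10 + Σ Δx = 88 m.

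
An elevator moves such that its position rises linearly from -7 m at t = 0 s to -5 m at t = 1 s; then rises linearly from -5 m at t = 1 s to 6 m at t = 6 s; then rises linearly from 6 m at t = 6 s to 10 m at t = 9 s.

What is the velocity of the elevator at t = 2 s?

2.2 m/s

Velocity is the slope of the x-t graph on 1–6 s: (6 − -5)/(6 − 1) = 2.2 m/s.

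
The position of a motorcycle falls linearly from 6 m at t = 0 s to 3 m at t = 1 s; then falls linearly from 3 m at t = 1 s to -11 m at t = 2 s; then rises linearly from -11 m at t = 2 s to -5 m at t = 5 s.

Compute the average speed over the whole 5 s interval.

Average speed = (total path length)/(elapsed time); on a piecewise-linear x-t graph the path length is Σ|Δx|.
0–1 s: |Δx| = |3 − 6| = 3 m
1–2 s: |Δx| = |-11 − 3| = 14 m
2–5 s: |Δx| = |-5 − -11| = 6 m
Total path = 23 m; average speed = 23/5 = 4.6 m/s.

4.6 m/s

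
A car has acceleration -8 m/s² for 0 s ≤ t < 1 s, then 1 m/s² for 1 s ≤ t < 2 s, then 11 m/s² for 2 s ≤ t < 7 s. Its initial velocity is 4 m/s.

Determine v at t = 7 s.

52 m/s

Δv equals the area under the a-t graph; then v = v₀ + Δv.
0–1 s: -8 × 1 = -8 m/s
1–2 s: 1 × 1 = 1 m/s
2–7 s: 11 × 5 = 55 m/s
Δv = 48 m/s, so v(7) = 4 + (48) = 52 m/s.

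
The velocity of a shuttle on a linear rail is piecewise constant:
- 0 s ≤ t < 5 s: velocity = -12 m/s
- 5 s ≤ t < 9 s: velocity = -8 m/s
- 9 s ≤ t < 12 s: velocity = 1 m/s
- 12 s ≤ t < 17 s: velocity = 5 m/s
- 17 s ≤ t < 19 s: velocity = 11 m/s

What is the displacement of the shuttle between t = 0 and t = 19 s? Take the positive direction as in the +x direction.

-42 m

Displacement is the signed area under the v-t curve.
0–5 s: -12 × 5 = -60 m
5–9 s: -8 × 4 = -32 m
9–12 s: 1 × 3 = 3 m
12–17 s: 5 × 5 = 25 m
17–19 s: 11 × 2 = 22 m
Net displacement = -42 m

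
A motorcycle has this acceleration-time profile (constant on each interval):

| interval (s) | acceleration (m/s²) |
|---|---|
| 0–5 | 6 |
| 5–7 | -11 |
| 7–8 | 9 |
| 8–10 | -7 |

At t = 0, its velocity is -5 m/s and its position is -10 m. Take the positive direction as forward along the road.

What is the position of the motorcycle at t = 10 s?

85.5 m

On each constant-a segment, Δv = aΔt and Δx = v₀Δt + ½aΔt²; chain segment to segment.
0–5 s: v starts -5 m/s; Δx = -5·5 + ½·6·5² = 50 m; v ends 25 m/s.
5–7 s: v starts 25 m/s; Δx = 25·2 + ½·-11·2² = 28 m; v ends 3 m/s.
7–8 s: v starts 3 m/s; Δx = 3·1 + ½·9·1² = 7.5 m; v ends 12 m/s.
8–10 s: v starts 12 m/s; Δx = 12·2 + ½·-7·2² = 10 m; v ends -2 m/s.
x(10) = -10 + Σ Δx = 85.5 m.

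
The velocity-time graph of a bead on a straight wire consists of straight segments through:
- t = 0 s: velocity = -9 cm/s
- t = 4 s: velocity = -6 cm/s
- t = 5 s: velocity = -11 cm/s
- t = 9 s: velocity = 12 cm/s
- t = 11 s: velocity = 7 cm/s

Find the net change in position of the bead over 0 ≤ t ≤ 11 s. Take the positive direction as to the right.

Net displacement equals the area under the velocity-time graph (areas below the axis count negative).
0–4 s: ½(-9 + -6)(4) = -30 cm
4–5 s: ½(-6 + -11)(1) = -8.5 cm
5–9 s: ½(-11 + 12)(4) = 2 cm
9–11 s: ½(12 + 7)(2) = 19 cm
Net displacement = -17.5 cm

-17.5 cm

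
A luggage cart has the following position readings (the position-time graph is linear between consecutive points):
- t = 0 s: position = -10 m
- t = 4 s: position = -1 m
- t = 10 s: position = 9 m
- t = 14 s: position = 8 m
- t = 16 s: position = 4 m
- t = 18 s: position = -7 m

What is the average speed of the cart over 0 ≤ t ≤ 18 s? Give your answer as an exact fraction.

35/18 m/s

Average speed = (total path length)/(elapsed time); on a piecewise-linear x-t graph the path length is Σ|Δx|.
0–4 s: |Δx| = |-1 − -10| = 9 m
4–10 s: |Δx| = |9 − -1| = 10 m
10–14 s: |Δx| = |8 − 9| = 1 m
14–16 s: |Δx| = |4 − 8| = 4 m
16–18 s: |Δx| = |-7 − 4| = 11 m
Total path = 35 m; average speed = 35/18 = 35/18 m/s.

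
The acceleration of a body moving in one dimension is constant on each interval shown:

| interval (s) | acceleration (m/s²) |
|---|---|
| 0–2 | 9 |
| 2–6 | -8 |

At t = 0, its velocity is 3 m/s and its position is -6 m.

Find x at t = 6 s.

On each constant-a segment, Δv = aΔt and Δx = v₀Δt + ½aΔt²; chain segment to segment.
0–2 s: v starts 3 m/s; Δx = 3·2 + ½·9·2² = 24 m; v ends 21 m/s.
2–6 s: v starts 21 m/s; Δx = 21·4 + ½·-8·4² = 20 m; v ends -11 m/s.
x(6) = -6 + Σ Δx = 38 m.

38 m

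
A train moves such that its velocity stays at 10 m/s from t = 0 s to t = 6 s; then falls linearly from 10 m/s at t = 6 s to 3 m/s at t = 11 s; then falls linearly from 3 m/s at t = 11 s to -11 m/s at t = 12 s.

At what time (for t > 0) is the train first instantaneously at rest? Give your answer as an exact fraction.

v changes sign on 11–12 s (from 3 to -11); the graph is linear there, so v = 0 at t = 11 + (-3)·(12 − 11)/(-11 − 3) = 157/14 s.

t = 157/14 s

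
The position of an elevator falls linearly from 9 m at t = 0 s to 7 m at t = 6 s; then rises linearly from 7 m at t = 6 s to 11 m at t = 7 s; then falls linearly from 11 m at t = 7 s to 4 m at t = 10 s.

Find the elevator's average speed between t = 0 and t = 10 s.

Average speed = (total path length)/(elapsed time); on a piecewise-linear x-t graph the path length is Σ|Δx|.
0–6 s: |Δx| = |7 − 9| = 2 m
6–7 s: |Δx| = |11 − 7| = 4 m
7–10 s: |Δx| = |4 − 11| = 7 m
Total path = 13 m; average speed = 13/10 = 1.3 m/s.

1.3 m/s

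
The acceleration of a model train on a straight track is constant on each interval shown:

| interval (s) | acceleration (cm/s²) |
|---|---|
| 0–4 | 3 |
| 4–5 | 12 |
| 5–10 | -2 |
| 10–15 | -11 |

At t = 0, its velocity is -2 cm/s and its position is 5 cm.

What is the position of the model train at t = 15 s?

On each constant-a segment, Δv = aΔt and Δx = v₀Δt + ½aΔt²; chain segment to segment.
0–4 s: v starts -2 cm/s; Δx = -2·4 + ½·3·4² = 16 cm; v ends 10 cm/s.
4–5 s: v starts 10 cm/s; Δx = 10·1 + ½·12·1² = 16 cm; v ends 22 cm/s.
5–10 s: v starts 22 cm/s; Δx = 22·5 + ½·-2·5² = 85 cm; v ends 12 cm/s.
10–15 s: v starts 12 cm/s; Δx = 12·5 + ½·-11·5² = -77.5 cm; v ends -43 cm/s.
x(15) = 5 + Σ Δx = 44.5 cm.

44.5 cm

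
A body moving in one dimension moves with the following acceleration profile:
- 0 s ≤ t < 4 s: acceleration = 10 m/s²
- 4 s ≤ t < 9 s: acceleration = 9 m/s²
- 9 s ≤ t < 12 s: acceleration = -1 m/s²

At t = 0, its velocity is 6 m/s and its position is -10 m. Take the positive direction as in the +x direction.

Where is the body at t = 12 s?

On each constant-a segment, Δv = aΔt and Δx = v₀Δt + ½aΔt²; chain segment to segment.
0–4 s: v starts 6 m/s; Δx = 6·4 + ½·10·4² = 104 m; v ends 46 m/s.
4–9 s: v starts 46 m/s; Δx = 46·5 + ½·9·5² = 342.5 m; v ends 91 m/s.
9–12 s: v starts 91 m/s; Δx = 91·3 + ½·-1·3² = 268.5 m; v ends 88 m/s.
x(12) = -10 + Σ Δx = 705 m.

705 m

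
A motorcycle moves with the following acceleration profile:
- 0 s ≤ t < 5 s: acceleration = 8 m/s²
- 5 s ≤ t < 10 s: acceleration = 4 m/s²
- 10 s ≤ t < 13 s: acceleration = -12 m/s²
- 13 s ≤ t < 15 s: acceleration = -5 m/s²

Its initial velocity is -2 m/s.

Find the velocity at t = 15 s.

12 m/s

Δv equals the area under the a-t graph; then v = v₀ + Δv.
0–5 s: 8 × 5 = 40 m/s
5–10 s: 4 × 5 = 20 m/s
10–13 s: -12 × 3 = -36 m/s
13–15 s: -5 × 2 = -10 m/s
Δv = 14 m/s, so v(15) = -2 + (14) = 12 m/s.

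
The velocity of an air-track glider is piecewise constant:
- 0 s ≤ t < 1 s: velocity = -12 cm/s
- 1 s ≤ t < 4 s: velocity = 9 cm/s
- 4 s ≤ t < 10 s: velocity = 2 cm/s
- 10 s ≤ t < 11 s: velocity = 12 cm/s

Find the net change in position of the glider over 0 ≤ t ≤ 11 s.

Displacement is the signed area under the v-t curve.
0–1 s: -12 × 1 = -12 cm
1–4 s: 9 × 3 = 27 cm
4–10 s: 2 × 6 = 12 cm
10–11 s: 12 × 1 = 12 cm
Net displacement = 39 cm

39 cm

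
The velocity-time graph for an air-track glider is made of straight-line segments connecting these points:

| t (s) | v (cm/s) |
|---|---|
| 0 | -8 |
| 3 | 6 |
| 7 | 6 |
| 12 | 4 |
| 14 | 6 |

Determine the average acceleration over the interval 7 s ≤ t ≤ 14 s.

Average acceleration = Δv/Δt = (6 − 6)/(14 − 7) = 0 cm/s².

0 cm/s²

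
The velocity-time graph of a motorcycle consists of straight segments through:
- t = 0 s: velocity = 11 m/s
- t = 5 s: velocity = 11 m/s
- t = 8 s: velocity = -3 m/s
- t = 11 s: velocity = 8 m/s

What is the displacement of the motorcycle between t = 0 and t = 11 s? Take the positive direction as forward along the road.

Displacement is the signed area under the v-t curve.
0–5 s: 11 × 5 = 55 m
5–8 s: ½(11 + -3)(3) = 12 m
8–11 s: ½(-3 + 8)(3) = 7.5 m
Net displacement = 74.5 m

74.5 m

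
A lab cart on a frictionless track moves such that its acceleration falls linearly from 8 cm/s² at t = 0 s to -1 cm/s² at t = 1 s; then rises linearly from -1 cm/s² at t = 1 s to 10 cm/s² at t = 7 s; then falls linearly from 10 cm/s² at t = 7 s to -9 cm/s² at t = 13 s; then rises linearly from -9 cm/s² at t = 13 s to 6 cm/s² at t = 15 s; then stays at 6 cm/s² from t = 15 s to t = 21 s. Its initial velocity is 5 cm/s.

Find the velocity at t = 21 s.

71.5 cm/s

Δv equals the area under the a-t graph; then v = v₀ + Δv.
0–1 s: ½(8 + -1)(1) = 3.5 cm/s
1–7 s: ½(-1 + 10)(6) = 27 cm/s
7–13 s: ½(10 + -9)(6) = 3 cm/s
13–15 s: ½(-9 + 6)(2) = -3 cm/s
15–21 s: 6 × 6 = 36 cm/s
Δv = 66.5 cm/s, so v(21) = 5 + (66.5) = 71.5 cm/s.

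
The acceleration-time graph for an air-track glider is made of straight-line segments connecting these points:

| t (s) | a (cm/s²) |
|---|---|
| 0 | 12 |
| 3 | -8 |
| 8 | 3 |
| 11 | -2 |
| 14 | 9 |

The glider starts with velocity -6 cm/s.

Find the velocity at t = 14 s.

-0.5 cm/s

Δv equals the area under the a-t graph; then v = v₀ + Δv.
0–3 s: ½(12 + -8)(3) = 6 cm/s
3–8 s: ½(-8 + 3)(5) = -12.5 cm/s
8–11 s: ½(3 + -2)(3) = 1.5 cm/s
11–14 s: ½(-2 + 9)(3) = 10.5 cm/s
Δv = 5.5 cm/s, so v(14) = -6 + (5.5) = -0.5 cm/s.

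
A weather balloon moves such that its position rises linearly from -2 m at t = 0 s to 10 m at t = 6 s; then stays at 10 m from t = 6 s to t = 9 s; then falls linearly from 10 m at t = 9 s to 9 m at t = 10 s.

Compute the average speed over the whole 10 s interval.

1.3 m/s

Average speed = (total path length)/(elapsed time); on a piecewise-linear x-t graph the path length is Σ|Δx|.
0–6 s: |Δx| = |10 − -2| = 12 m
6–9 s: |Δx| = |10 − 10| = 0 m
9–10 s: |Δx| = |9 − 10| = 1 m
Total path = 13 m; average speed = 13/10 = 1.3 m/s.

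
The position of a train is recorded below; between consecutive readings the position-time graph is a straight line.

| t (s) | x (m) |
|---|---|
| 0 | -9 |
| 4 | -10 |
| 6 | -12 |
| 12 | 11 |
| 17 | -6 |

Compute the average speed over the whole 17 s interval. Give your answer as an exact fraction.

43/17 m/s

Average speed = (total path length)/(elapsed time); on a piecewise-linear x-t graph the path length is Σ|Δx|.
0–4 s: |Δx| = |-10 − -9| = 1 m
4–6 s: |Δx| = |-12 − -10| = 2 m
6–12 s: |Δx| = |11 − -12| = 23 m
12–17 s: |Δx| = |-6 − 11| = 17 m
Total path = 43 m; average speed = 43/17 = 43/17 m/s.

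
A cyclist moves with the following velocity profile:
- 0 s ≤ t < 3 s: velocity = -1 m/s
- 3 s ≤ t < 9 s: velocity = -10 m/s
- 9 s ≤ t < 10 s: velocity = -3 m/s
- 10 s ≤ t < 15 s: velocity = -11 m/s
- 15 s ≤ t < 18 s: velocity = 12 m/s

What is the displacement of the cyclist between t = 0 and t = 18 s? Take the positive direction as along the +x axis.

-85 m

Net displacement equals the area under the velocity-time graph (areas below the axis count negative).
0–3 s: -1 × 3 = -3 m
3–9 s: -10 × 6 = -60 m
9–10 s: -3 × 1 = -3 m
10–15 s: -11 × 5 = -55 m
15–18 s: 12 × 3 = 36 m
Net displacement = -85 m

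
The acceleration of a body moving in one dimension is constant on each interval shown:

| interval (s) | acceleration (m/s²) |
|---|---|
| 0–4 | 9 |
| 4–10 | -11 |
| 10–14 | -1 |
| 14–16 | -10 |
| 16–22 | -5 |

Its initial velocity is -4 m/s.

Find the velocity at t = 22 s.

-88 m/s

Δv equals the area under the a-t graph; then v = v₀ + Δv.
0–4 s: 9 × 4 = 36 m/s
4–10 s: -11 × 6 = -66 m/s
10–14 s: -1 × 4 = -4 m/s
14–16 s: -10 × 2 = -20 m/s
16–22 s: -5 × 6 = -30 m/s
Δv = -84 m/s, so v(22) = -4 + (-84) = -88 m/s.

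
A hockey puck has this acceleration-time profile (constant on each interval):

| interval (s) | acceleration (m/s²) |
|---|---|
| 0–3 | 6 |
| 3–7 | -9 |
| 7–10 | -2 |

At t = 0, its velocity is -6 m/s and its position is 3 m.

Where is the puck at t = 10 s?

On each constant-a segment, Δv = aΔt and Δx = v₀Δt + ½aΔt²; chain segment to segment.
0–3 s: v starts -6 m/s; Δx = -6·3 + ½·6·3² = 9 m; v ends 12 m/s.
3–7 s: v starts 12 m/s; Δx = 12·4 + ½·-9·4² = -24 m; v ends -24 m/s.
7–10 s: v starts -24 m/s; Δx = -24·3 + ½·-2·3² = -81 m; v ends -30 m/s.
x(10) = 3 + Σ Δx = -93 m.

-93 m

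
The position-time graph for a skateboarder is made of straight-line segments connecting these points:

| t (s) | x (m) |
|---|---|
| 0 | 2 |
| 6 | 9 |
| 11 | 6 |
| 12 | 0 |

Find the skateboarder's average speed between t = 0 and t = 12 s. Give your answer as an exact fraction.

4/3 m/s

Average speed = (total path length)/(elapsed time); on a piecewise-linear x-t graph the path length is Σ|Δx|.
0–6 s: |Δx| = |9 − 2| = 7 m
6–11 s: |Δx| = |6 − 9| = 3 m
11–12 s: |Δx| = |0 − 6| = 6 m
Total path = 16 m; average speed = 16/12 = 4/3 m/s.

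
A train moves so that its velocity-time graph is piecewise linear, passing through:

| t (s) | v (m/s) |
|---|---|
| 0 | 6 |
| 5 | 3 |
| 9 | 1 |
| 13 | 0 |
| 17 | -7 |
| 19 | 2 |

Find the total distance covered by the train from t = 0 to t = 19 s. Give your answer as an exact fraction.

943/18 m

Distance (not displacement) is the total path length: add the absolute areas under v-t.
0–5 s: |½(6 + 3)(5)| = 22.5 m
5–9 s: |½(3 + 1)(4)| = 8 m
9–13 s: |½(1 + 0)(4)| = 2 m
13–17 s: |½(0 + -7)(4)| = 14 m
17–19 s: v = 0 at t = 167/9 s; triangle areas 49/9 + 4/9 = 53/9 m
Total distance = 943/18 m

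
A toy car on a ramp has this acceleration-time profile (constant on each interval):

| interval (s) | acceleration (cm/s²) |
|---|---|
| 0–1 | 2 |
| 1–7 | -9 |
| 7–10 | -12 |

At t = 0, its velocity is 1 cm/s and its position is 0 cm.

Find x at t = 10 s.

On each constant-a segment, Δv = aΔt and Δx = v₀Δt + ½aΔt²; chain segment to segment.
0–1 s: v starts 1 cm/s; Δx = 1·1 + ½·2·1² = 2 cm; v ends 3 cm/s.
1–7 s: v starts 3 cm/s; Δx = 3·6 + ½·-9·6² = -144 cm; v ends -51 cm/s.
7–10 s: v starts -51 cm/s; Δx = -51·3 + ½·-12·3² = -207 cm; v ends -87 cm/s.
x(10) = 0 + Σ Δx = -349 cm.

-349 cm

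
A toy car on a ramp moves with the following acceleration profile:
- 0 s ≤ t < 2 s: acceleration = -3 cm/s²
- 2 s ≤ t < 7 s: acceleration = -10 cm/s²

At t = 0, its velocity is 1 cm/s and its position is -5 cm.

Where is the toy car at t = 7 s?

-159 cm

On each constant-a segment, Δv = aΔt and Δx = v₀Δt + ½aΔt²; chain segment to segment.
0–2 s: v starts 1 cm/s; Δx = 1·2 + ½·-3·2² = -4 cm; v ends -5 cm/s.
2–7 s: v starts -5 cm/s; Δx = -5·5 + ½·-10·5² = -150 cm; v ends -55 cm/s.
x(7) = -5 + Σ Δx = -159 cm.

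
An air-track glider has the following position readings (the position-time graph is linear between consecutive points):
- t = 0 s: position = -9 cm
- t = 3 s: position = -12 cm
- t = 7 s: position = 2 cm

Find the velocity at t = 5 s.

3.5 cm/s

Velocity is the slope of the x-t graph on 3–7 s: (2 − -12)/(7 − 3) = 3.5 cm/s.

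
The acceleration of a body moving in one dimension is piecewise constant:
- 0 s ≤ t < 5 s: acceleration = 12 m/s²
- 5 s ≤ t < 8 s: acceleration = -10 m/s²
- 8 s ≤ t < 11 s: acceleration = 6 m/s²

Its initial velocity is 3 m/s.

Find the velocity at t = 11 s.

51 m/s

Δv equals the area under the a-t graph; then v = v₀ + Δv.
0–5 s: 12 × 5 = 60 m/s
5–8 s: -10 × 3 = -30 m/s
8–11 s: 6 × 3 = 18 m/s
Δv = 48 m/s, so v(11) = 3 + (48) = 51 m/s.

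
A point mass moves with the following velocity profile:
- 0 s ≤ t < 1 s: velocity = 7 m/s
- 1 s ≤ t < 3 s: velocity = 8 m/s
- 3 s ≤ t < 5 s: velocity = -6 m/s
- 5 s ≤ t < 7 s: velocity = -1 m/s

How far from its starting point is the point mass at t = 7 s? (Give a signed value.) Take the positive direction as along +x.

9 m

Net displacement equals the area under the velocity-time graph (areas below the axis count negative).
0–1 s: 7 × 1 = 7 m
1–3 s: 8 × 2 = 16 m
3–5 s: -6 × 2 = -12 m
5–7 s: -1 × 2 = -2 m
Net displacement = 9 m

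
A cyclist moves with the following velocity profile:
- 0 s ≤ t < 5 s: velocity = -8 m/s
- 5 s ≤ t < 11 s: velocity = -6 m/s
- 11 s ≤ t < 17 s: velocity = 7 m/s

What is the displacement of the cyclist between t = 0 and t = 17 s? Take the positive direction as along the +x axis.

Net displacement equals the area under the velocity-time graph (areas below the axis count negative).
0–5 s: -8 × 5 = -40 m
5–11 s: -6 × 6 = -36 m
11–17 s: 7 × 6 = 42 m
Net displacement = -34 m

-34 m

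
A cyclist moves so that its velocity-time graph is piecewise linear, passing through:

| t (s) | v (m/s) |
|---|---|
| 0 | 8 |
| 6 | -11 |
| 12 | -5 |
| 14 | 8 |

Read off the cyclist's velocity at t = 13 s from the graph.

1.5 m/s

On 12–14 s the graph is linear from -5 to 8 m/s: v(13) = -5 + (8 − -5)·(13 − 12)/(14 − 12) = 1.5 m/s.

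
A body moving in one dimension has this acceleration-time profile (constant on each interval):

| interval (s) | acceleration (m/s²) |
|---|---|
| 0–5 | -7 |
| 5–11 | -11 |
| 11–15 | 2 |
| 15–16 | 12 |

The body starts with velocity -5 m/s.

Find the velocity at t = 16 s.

Δv equals the area under the a-t graph; then v = v₀ + Δv.
0–5 s: -7 × 5 = -35 m/s
5–11 s: -11 × 6 = -66 m/s
11–15 s: 2 × 4 = 8 m/s
15–16 s: 12 × 1 = 12 m/s
Δv = -81 m/s, so v(16) = -5 + (-81) = -86 m/s.

-86 m/s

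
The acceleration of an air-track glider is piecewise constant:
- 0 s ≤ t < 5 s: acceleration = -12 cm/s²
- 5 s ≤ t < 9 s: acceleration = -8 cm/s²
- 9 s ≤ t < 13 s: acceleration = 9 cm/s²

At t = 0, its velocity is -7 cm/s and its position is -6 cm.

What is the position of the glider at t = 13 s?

-847 cm

On each constant-a segment, Δv = aΔt and Δx = v₀Δt + ½aΔt²; chain segment to segment.
0–5 s: v starts -7 cm/s; Δx = -7·5 + ½·-12·5² = -185 cm; v ends -67 cm/s.
5–9 s: v starts -67 cm/s; Δx = -67·4 + ½·-8·4² = -332 cm; v ends -99 cm/s.
9–13 s: v starts -99 cm/s; Δx = -99·4 + ½·9·4² = -324 cm; v ends -63 cm/s.
x(13) = -6 + Σ Δx = -847 cm.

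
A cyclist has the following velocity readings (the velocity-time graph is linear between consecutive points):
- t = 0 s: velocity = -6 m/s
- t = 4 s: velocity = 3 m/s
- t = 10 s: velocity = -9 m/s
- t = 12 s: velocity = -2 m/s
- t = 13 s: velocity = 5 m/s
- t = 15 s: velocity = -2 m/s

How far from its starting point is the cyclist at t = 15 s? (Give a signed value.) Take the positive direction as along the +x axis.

-30.5 m

Displacement is the signed area under the v-t curve.
0–4 s: ½(-6 + 3)(4) = -6 m
4–10 s: ½(3 + -9)(6) = -18 m
10–12 s: ½(-9 + -2)(2) = -11 m
12–13 s: ½(-2 + 5)(1) = 1.5 m
13–15 s: ½(5 + -2)(2) = 3 m
Net displacement = -30.5 m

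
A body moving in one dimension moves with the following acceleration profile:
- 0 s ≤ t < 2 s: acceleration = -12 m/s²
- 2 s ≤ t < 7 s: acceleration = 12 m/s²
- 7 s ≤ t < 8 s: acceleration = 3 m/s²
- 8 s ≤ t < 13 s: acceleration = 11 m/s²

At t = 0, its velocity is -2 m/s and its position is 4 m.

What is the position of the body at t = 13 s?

354 m

On each constant-a segment, Δv = aΔt and Δx = v₀Δt + ½aΔt²; chain segment to segment.
0–2 s: v starts -2 m/s; Δx = -2·2 + ½·-12·2² = -28 m; v ends -26 m/s.
2–7 s: v starts -26 m/s; Δx = -26·5 + ½·12·5² = 20 m; v ends 34 m/s.
7–8 s: v starts 34 m/s; Δx = 34·1 + ½·3·1² = 35.5 m; v ends 37 m/s.
8–13 s: v starts 37 m/s; Δx = 37·5 + ½·11·5² = 322.5 m; v ends 92 m/s.
x(13) = 4 + Σ Δx = 354 m.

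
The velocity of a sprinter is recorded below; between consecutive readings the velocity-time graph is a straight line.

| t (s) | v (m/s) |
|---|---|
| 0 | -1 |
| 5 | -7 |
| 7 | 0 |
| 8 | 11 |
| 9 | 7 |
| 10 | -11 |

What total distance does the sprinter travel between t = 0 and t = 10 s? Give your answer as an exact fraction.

416/9 m

Total distance travelled is ∫|v| dt — sum the magnitudes of each area piece.
0–5 s: |½(-1 + -7)(5)| = 20 m
5–7 s: |½(-7 + 0)(2)| = 7 m
7–8 s: |½(0 + 11)(1)| = 5.5 m
8–9 s: |½(11 + 7)(1)| = 9 m
9–10 s: v = 0 at t = 169/18 s; triangle areas 49/36 + 121/36 = 85/18 m
Total distance = 416/9 m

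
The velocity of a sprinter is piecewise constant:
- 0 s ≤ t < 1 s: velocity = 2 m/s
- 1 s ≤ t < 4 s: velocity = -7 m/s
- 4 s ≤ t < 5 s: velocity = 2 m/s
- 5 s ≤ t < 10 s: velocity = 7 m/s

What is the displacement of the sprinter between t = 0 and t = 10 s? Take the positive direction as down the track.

Net displacement equals the area under the velocity-time graph (areas below the axis count negative).
0–1 s: 2 × 1 = 2 m
1–4 s: -7 × 3 = -21 m
4–5 s: 2 × 1 = 2 m
5–10 s: 7 × 5 = 35 m
Net displacement = 18 m

18 m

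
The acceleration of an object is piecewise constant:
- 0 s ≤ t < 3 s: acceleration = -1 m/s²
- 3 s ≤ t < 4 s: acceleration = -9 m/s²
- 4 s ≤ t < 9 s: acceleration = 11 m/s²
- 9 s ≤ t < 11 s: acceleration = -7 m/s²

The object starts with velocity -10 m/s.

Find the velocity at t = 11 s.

19 m/s

Δv equals the area under the a-t graph; then v = v₀ + Δv.
0–3 s: -1 × 3 = -3 m/s
3–4 s: -9 × 1 = -9 m/s
4–9 s: 11 × 5 = 55 m/s
9–11 s: -7 × 2 = -14 m/s
Δv = 29 m/s, so v(11) = -10 + (29) = 19 m/s.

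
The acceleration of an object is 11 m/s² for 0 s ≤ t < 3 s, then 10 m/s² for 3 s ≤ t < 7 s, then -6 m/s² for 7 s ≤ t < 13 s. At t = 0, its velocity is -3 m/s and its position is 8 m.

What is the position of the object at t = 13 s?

560.5 m

On each constant-a segment, Δv = aΔt and Δx = v₀Δt + ½aΔt²; chain segment to segment.
0–3 s: v starts -3 m/s; Δx = -3·3 + ½·11·3² = 40.5 m; v ends 30 m/s.
3–7 s: v starts 30 m/s; Δx = 30·4 + ½·10·4² = 200 m; v ends 70 m/s.
7–13 s: v starts 70 m/s; Δx = 70·6 + ½·-6·6² = 312 m; v ends 34 m/s.
x(13) = 8 + Σ Δx = 560.5 m.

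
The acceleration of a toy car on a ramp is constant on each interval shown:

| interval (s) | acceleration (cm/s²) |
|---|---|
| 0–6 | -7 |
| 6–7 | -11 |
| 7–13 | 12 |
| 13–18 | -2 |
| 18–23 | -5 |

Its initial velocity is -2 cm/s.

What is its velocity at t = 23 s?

Δv equals the area under the a-t graph; then v = v₀ + Δv.
0–6 s: -7 × 6 = -42 cm/s
6–7 s: -11 × 1 = -11 cm/s
7–13 s: 12 × 6 = 72 cm/s
13–18 s: -2 × 5 = -10 cm/s
18–23 s: -5 × 5 = -25 cm/s
Δv = -16 cm/s, so v(23) = -2 + (-16) = -18 cm/s.

-18 cm/s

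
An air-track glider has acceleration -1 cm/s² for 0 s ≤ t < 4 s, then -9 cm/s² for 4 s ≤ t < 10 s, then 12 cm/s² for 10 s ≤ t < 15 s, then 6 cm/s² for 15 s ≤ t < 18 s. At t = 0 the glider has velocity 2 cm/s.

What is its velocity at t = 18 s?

22 cm/s

Δv equals the area under the a-t graph; then v = v₀ + Δv.
0–4 s: -1 × 4 = -4 cm/s
4–10 s: -9 × 6 = -54 cm/s
10–15 s: 12 × 5 = 60 cm/s
15–18 s: 6 × 3 = 18 cm/s
Δv = 20 cm/s, so v(18) = 2 + (20) = 22 cm/s.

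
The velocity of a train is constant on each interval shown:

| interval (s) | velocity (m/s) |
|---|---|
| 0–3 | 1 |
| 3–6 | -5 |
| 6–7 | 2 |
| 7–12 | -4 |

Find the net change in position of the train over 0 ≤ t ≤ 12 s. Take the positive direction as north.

Net displacement equals the area under the velocity-time graph (areas below the axis count negative).
0–3 s: 1 × 3 = 3 m
3–6 s: -5 × 3 = -15 m
6–7 s: 2 × 1 = 2 m
7–12 s: -4 × 5 = -20 m
Net displacement = -30 m

-30 m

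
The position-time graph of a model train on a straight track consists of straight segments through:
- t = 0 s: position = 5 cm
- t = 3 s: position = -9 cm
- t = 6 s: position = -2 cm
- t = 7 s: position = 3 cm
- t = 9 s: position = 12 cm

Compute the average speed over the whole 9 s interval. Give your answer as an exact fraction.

Average speed = (total path length)/(elapsed time); on a piecewise-linear x-t graph the path length is Σ|Δx|.
0–3 s: |Δx| = |-9 − 5| = 14 cm
3–6 s: |Δx| = |-2 − -9| = 7 cm
6–7 s: |Δx| = |3 − -2| = 5 cm
7–9 s: |Δx| = |12 − 3| = 9 cm
Total path = 35 cm; average speed = 35/9 = 35/9 cm/s.

35/9 cm/s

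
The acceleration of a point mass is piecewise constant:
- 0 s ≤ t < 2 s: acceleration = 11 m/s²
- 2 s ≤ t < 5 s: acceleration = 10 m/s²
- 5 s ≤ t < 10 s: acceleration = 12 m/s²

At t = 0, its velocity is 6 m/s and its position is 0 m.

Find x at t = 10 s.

On each constant-a segment, Δv = aΔt and Δx = v₀Δt + ½aΔt²; chain segment to segment.
0–2 s: v starts 6 m/s; Δx = 6·2 + ½·11·2² = 34 m; v ends 28 m/s.
2–5 s: v starts 28 m/s; Δx = 28·3 + ½·10·3² = 129 m; v ends 58 m/s.
5–10 s: v starts 58 m/s; Δx = 58·5 + ½·12·5² = 440 m; v ends 118 m/s.
x(10) = 0 + Σ Δx = 603 m.

603 m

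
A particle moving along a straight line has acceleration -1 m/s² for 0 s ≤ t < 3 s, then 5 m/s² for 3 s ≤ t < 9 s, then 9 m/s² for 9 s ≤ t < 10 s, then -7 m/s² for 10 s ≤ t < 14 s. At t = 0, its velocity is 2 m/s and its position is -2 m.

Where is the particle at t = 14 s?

213 m

On each constant-a segment, Δv = aΔt and Δx = v₀Δt + ½aΔt²; chain segment to segment.
0–3 s: v starts 2 m/s; Δx = 2·3 + ½·-1·3² = 1.5 m; v ends -1 m/s.
3–9 s: v starts -1 m/s; Δx = -1·6 + ½·5·6² = 84 m; v ends 29 m/s.
9–10 s: v starts 29 m/s; Δx = 29·1 + ½·9·1² = 33.5 m; v ends 38 m/s.
10–14 s: v starts 38 m/s; Δx = 38·4 + ½·-7·4² = 96 m; v ends 10 m/s.
x(14) = -2 + Σ Δx = 213 m.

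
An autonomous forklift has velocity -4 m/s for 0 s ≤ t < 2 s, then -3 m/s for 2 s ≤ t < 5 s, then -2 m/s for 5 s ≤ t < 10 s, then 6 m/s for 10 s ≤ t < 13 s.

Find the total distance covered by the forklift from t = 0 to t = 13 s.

45 m

Total distance travelled is ∫|v| dt — sum the magnitudes of each area piece.
0–2 s: |-4| × 2 = 8 m
2–5 s: |-3| × 3 = 9 m
5–10 s: |-2| × 5 = 10 m
10–13 s: |6| × 3 = 18 m
Total distance = 45 m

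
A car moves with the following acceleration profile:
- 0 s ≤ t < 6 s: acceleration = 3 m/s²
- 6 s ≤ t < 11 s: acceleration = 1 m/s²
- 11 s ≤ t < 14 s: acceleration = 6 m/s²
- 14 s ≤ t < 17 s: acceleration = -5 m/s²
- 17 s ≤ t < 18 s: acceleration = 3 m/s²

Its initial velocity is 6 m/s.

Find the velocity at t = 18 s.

35 m/s

Δv equals the area under the a-t graph; then v = v₀ + Δv.
0–6 s: 3 × 6 = 18 m/s
6–11 s: 1 × 5 = 5 m/s
11–14 s: 6 × 3 = 18 m/s
14–17 s: -5 × 3 = -15 m/s
17–18 s: 3 × 1 = 3 m/s
Δv = 29 m/s, so v(18) = 6 + (29) = 35 m/s.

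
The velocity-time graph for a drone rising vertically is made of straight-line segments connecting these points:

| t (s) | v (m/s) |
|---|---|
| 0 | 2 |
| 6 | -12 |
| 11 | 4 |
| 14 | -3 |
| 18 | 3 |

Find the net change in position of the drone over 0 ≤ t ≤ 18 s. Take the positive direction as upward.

-48.5 m

Displacement is the signed area under the v-t curve.
0–6 s: ½(2 + -12)(6) = -30 m
6–11 s: ½(-12 + 4)(5) = -20 m
11–14 s: ½(4 + -3)(3) = 1.5 m
14–18 s: ½(-3 + 3)(4) = 0 m
Net displacement = -48.5 m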